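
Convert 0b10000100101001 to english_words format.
Convert 0b10000100101001 (binary) → 8192 + 256 + 32 + 8 + 1 = 8489 (decimal)
Convert 8489 (decimal) → 8489 = 8×1000 + 4×100 + 89 → eight thousand four hundred eighty-nine (English words)
eight thousand four hundred eighty-nine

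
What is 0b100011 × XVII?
Convert 0b100011 (binary) → 32 + 2 + 1 = 35 (decimal)
Convert XVII (Roman numeral) → 10 + 5 + 1 + 1 = 17 (decimal)
Compute 35 × 17 = 595
595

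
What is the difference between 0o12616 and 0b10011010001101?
Convert 0o12616 (octal) → 1×4096 + 2×512 + 6×64 + 1×8 + 6 = 5518 (decimal)
Convert 0b10011010001101 (binary) → 8192 + 1024 + 512 + 128 + 8 + 4 + 1 = 9869 (decimal)
Difference: |5518 - 9869| = 4351
4351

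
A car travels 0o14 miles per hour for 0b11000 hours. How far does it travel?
Convert 0o14 (octal) → 1×8 + 4 = 12 (decimal)
Convert 0b11000 (binary) → 16 + 8 = 24 (decimal)
Compute 12 × 24 = 288
288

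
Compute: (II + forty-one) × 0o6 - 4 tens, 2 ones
Convert II (Roman numeral) → 1 + 1 = 2 (decimal)
Convert forty-one (English words) → 41 (decimal)
Convert 0o6 (octal) → 6 (decimal)
Convert 4 tens, 2 ones (place-value notation) → 4×10 + 2 = 42 (decimal)
Expression in decimal: (2 + 41) × 6 - 42
Parentheses first: 2 + 41 = 43
Multiply: 43 × 6 = 258
Subtract: 258 - 42 = 216
216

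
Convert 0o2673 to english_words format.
Convert 0o2673 (octal) → 2×512 + 6×64 + 7×8 + 3 = 1467 (decimal)
Convert 1467 (decimal) → 1467 = 1×1000 + 4×100 + 67 → one thousand four hundred sixty-seven (English words)
one thousand four hundred sixty-seven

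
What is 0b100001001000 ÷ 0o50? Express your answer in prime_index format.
Convert 0b100001001000 (binary) → 2048 + 64 + 8 = 2120 (decimal)
Convert 0o50 (octal) → 5×8 = 40 (decimal)
Compute 2120 ÷ 40 = 53
Convert 53 (decimal) → the 16th prime (prime index)
the 16th prime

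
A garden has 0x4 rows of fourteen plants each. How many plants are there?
Convert fourteen (English words) → 14 (decimal)
Convert 0x4 (hexadecimal) → 4 (decimal)
Compute 14 × 4 = 56
56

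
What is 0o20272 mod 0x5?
Convert 0o20272 (octal) → 2×4096 + 2×64 + 7×8 + 2 = 8378 (decimal)
Convert 0x5 (hexadecimal) → 5 (decimal)
Compute 8378 mod 5 = 3
3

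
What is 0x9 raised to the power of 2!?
Convert 0x9 (hexadecimal) → 9 (decimal)
Convert 2! (factorial) → 2 (decimal)
Compute 9 ^ 2 = 81
81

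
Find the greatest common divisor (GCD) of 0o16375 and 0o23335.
Convert 0o16375 (octal) → 1×4096 + 6×512 + 3×64 + 7×8 + 5 = 7421 (decimal)
Convert 0o23335 (octal) → 2×4096 + 3×512 + 3×64 + 3×8 + 5 = 9949 (decimal)
Compute gcd(7421, 9949) = 1
1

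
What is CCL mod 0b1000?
Convert CCL (Roman numeral) → 100 + 100 + 50 = 250 (decimal)
Convert 0b1000 (binary) → 8 (decimal)
Compute 250 mod 8 = 2
2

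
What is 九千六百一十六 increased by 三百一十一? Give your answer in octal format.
Convert 九千六百一十六 (Chinese numeral) → 9×1000 + 6×100 + 1×10 + 6 = 9616 (decimal)
Convert 三百一十一 (Chinese numeral) → 3×100 + 1×10 + 1 = 311 (decimal)
Compute 9616 + 311 = 9927
Convert 9927 (decimal) → 9927 = 2×4096 + 3×512 + 3×64 + 7 → 0o23307 (octal)
0o23307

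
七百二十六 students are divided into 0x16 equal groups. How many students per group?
Convert 七百二十六 (Chinese numeral) → 7×100 + 2×10 + 6 = 726 (decimal)
Convert 0x16 (hexadecimal) → 1×16 + 6 = 22 (decimal)
Compute 726 ÷ 22 = 33
33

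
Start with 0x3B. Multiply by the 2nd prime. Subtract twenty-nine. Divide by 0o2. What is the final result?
Convert 0x3B (hexadecimal) → 3×16 + 11 = 59 (decimal)
Start: 59
Convert the 2nd prime (prime index) → 3 (decimal)
59 × 3 = 177
Convert twenty-nine (English words) → 29 (decimal)
177 - 29 = 148
Convert 0o2 (octal) → 2 (decimal)
148 ÷ 2 = 74
74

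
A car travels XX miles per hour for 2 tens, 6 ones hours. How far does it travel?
Convert XX (Roman numeral) → 10 + 10 = 20 (decimal)
Convert 2 tens, 6 ones (place-value notation) → 2×10 + 6 = 26 (decimal)
Compute 20 × 26 = 520
520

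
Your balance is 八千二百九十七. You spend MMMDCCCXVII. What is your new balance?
Convert 八千二百九十七 (Chinese numeral) → 8×1000 + 2×100 + 9×10 + 7 = 8297 (decimal)
Convert MMMDCCCXVII (Roman numeral) → 1000 + 1000 + 1000 + 500 + 100 + 100 + 100 + 10 + 5 + 1 + 1 = 3817 (decimal)
Compute 8297 - 3817 = 4480
4480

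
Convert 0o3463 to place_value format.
Convert 0o3463 (octal) → 3×512 + 4×64 + 6×8 + 3 = 1843 (decimal)
Convert 1843 (decimal) → 1843 = 1×1000 + 8×100 + 4×10 + 3 → 1 thousand, 8 hundreds, 4 tens, 3 ones (place-value notation)
1 thousand, 8 hundreds, 4 tens, 3 ones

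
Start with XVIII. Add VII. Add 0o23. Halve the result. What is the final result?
Convert XVIII (Roman numeral) → 10 + 5 + 1 + 1 + 1 = 18 (decimal)
Start: 18
Convert VII (Roman numeral) → 5 + 1 + 1 = 7 (decimal)
18 + 7 = 25
Convert 0o23 (octal) → 2×8 + 3 = 19 (decimal)
25 + 19 = 44
44 ÷ 2 = 22
22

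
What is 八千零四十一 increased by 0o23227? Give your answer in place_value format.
Convert 八千零四十一 (Chinese numeral) → 8×1000 + 4×10 + 1 = 8041 (decimal)
Convert 0o23227 (octal) → 2×4096 + 3×512 + 2×64 + 2×8 + 7 = 9879 (decimal)
Compute 8041 + 9879 = 17920
Convert 17920 (decimal) → 17920 = 17×1000 + 9×100 + 2×10 → 17 thousands, 9 hundreds, 2 tens (place-value notation)
17 thousands, 9 hundreds, 2 tens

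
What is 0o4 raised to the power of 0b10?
Convert 0o4 (octal) → 4 (decimal)
Convert 0b10 (binary) → 2 (decimal)
Compute 4 ^ 2 = 16
16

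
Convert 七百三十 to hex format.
Convert 七百三十 (Chinese numeral) → 7×100 + 3×10 = 730 (decimal)
Convert 730 (decimal) → 730 = 2×256 + 13×16 + 10 → 0x2DA (hexadecimal)
0x2DA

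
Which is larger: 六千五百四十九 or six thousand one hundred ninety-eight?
Convert 六千五百四十九 (Chinese numeral) → 6×1000 + 5×100 + 4×10 + 9 = 6549 (decimal)
Convert six thousand one hundred ninety-eight (English words) → 6×1000 + 1×100 + 98 = 6198 (decimal)
Compare 6549 vs 6198: larger = 6549
6549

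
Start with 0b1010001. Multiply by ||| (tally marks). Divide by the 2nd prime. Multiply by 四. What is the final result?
Convert 0b1010001 (binary) → 64 + 16 + 1 = 81 (decimal)
Start: 81
Convert ||| (tally marks) → 3 (decimal)
81 × 3 = 243
Convert the 2nd prime (prime index) → 3 (decimal)
243 ÷ 3 = 81
Convert 四 (Chinese numeral) → 4 (decimal)
81 × 4 = 324
324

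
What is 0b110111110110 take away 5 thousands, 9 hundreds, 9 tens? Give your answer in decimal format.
Convert 0b110111110110 (binary) → 2048 + 1024 + 256 + 128 + 64 + 32 + 16 + 4 + 2 = 3574 (decimal)
Convert 5 thousands, 9 hundreds, 9 tens (place-value notation) → 5×1000 + 9×100 + 9×10 = 5990 (decimal)
Compute 3574 - 5990 = -2416
-2416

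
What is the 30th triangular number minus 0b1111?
The 30th triangular number = 30×31/2 = 465
Convert 0b1111 (binary) → 8 + 4 + 2 + 1 = 15 (decimal)
Compute 465 - 15 = 450
450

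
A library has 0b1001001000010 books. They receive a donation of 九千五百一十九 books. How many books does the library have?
Convert 0b1001001000010 (binary) → 4096 + 512 + 64 + 2 = 4674 (decimal)
Convert 九千五百一十九 (Chinese numeral) → 9×1000 + 5×100 + 1×10 + 9 = 9519 (decimal)
Compute 4674 + 9519 = 14193
14193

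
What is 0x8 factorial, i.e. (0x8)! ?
Convert 0x8 (hexadecimal) → 8 (decimal)
Compute 8! = 40320
40320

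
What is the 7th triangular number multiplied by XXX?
Convert the 7th triangular number (triangular index) → 7×8/2 = 28 (decimal)
Convert XXX (Roman numeral) → 10 + 10 + 10 = 30 (decimal)
Compute 28 × 30 = 840
840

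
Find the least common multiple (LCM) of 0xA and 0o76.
Convert 0xA (hexadecimal) → 10 (decimal)
Convert 0o76 (octal) → 7×8 + 6 = 62 (decimal)
Compute lcm(10, 62) = 310
310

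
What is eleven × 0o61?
Convert eleven (English words) → 11 (decimal)
Convert 0o61 (octal) → 6×8 + 1 = 49 (decimal)
Compute 11 × 49 = 539
539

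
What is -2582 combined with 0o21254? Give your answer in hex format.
Convert 0o21254 (octal) → 2×4096 + 1×512 + 2×64 + 5×8 + 4 = 8876 (decimal)
Compute -2582 + 8876 = 6294
Convert 6294 (decimal) → 6294 = 1×4096 + 8×256 + 9×16 + 6 → 0x1896 (hexadecimal)
0x1896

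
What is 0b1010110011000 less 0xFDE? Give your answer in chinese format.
Convert 0b1010110011000 (binary) → 4096 + 1024 + 256 + 128 + 16 + 8 = 5528 (decimal)
Convert 0xFDE (hexadecimal) → 15×256 + 13×16 + 14 = 4062 (decimal)
Compute 5528 - 4062 = 1466
Convert 1466 (decimal) → 1466 = 1×1000 + 4×100 + 6×10 + 6 → 一千四百六十六 (Chinese numeral)
一千四百六十六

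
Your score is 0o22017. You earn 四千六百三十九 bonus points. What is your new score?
Convert 0o22017 (octal) → 2×4096 + 2×512 + 1×8 + 7 = 9231 (decimal)
Convert 四千六百三十九 (Chinese numeral) → 4×1000 + 6×100 + 3×10 + 9 = 4639 (decimal)
Compute 9231 + 4639 = 13870
13870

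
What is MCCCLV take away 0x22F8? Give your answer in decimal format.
Convert MCCCLV (Roman numeral) → 1000 + 100 + 100 + 100 + 50 + 5 = 1355 (decimal)
Convert 0x22F8 (hexadecimal) → 2×4096 + 2×256 + 15×16 + 8 = 8952 (decimal)
Compute 1355 - 8952 = -7597
-7597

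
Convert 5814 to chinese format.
Convert 5814 (decimal) → 5814 = 5×1000 + 8×100 + 1×10 + 4 → 五千八百一十四 (Chinese numeral)
五千八百一十四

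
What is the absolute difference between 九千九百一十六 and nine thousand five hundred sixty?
Convert 九千九百一十六 (Chinese numeral) → 9×1000 + 9×100 + 1×10 + 6 = 9916 (decimal)
Convert nine thousand five hundred sixty (English words) → 9×1000 + 5×100 + 60 = 9560 (decimal)
Compute |9916 - 9560| = 356
356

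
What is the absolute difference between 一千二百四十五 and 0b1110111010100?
Convert 一千二百四十五 (Chinese numeral) → 1×1000 + 2×100 + 4×10 + 5 = 1245 (decimal)
Convert 0b1110111010100 (binary) → 4096 + 2048 + 1024 + 256 + 128 + 64 + 16 + 4 = 7636 (decimal)
Compute |1245 - 7636| = 6391
6391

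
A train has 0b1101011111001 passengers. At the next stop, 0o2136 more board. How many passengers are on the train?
Convert 0b1101011111001 (binary) → 4096 + 2048 + 512 + 128 + 64 + 32 + 16 + 8 + 1 = 6905 (decimal)
Convert 0o2136 (octal) → 2×512 + 1×64 + 3×8 + 6 = 1118 (decimal)
Compute 6905 + 1118 = 8023
8023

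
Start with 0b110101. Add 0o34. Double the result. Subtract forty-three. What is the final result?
Convert 0b110101 (binary) → 32 + 16 + 4 + 1 = 53 (decimal)
Start: 53
Convert 0o34 (octal) → 3×8 + 4 = 28 (decimal)
53 + 28 = 81
81 × 2 = 162
Convert forty-three (English words) → 43 (decimal)
162 - 43 = 119
119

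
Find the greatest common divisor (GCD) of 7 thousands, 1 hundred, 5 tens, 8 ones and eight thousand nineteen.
Convert 7 thousands, 1 hundred, 5 tens, 8 ones (place-value notation) → 7×1000 + 1×100 + 5×10 + 8 = 7158 (decimal)
Convert eight thousand nineteen (English words) → 8×1000 + 19 = 8019 (decimal)
Compute gcd(7158, 8019) = 3
3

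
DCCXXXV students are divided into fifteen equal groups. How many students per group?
Convert DCCXXXV (Roman numeral) → 500 + 100 + 100 + 10 + 10 + 10 + 5 = 735 (decimal)
Convert fifteen (English words) → 15 (decimal)
Compute 735 ÷ 15 = 49
49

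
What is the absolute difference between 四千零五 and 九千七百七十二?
Convert 四千零五 (Chinese numeral) → 4×1000 + 5 = 4005 (decimal)
Convert 九千七百七十二 (Chinese numeral) → 9×1000 + 7×100 + 7×10 + 2 = 9772 (decimal)
Compute |4005 - 9772| = 5767
5767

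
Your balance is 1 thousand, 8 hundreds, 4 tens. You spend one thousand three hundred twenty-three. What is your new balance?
Convert 1 thousand, 8 hundreds, 4 tens (place-value notation) → 1×1000 + 8×100 + 4×10 = 1840 (decimal)
Convert one thousand three hundred twenty-three (English words) → 1×1000 + 3×100 + 23 = 1323 (decimal)
Compute 1840 - 1323 = 517
517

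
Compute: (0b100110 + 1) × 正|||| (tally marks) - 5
Convert 0b100110 (binary) → 32 + 4 + 2 = 38 (decimal)
Convert 正|||| (tally marks) → 5 + 4 = 9 (decimal)
Expression in decimal: (38 + 1) × 9 - 5
Parentheses first: 38 + 1 = 39
Multiply: 39 × 9 = 351
Subtract: 351 - 5 = 346
346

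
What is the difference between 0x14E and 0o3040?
Convert 0x14E (hexadecimal) → 1×256 + 4×16 + 14 = 334 (decimal)
Convert 0o3040 (octal) → 3×512 + 4×8 = 1568 (decimal)
Difference: |334 - 1568| = 1234
1234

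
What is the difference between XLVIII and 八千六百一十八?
Convert XLVIII (Roman numeral) → 40 + 5 + 1 + 1 + 1 = 48 (decimal)
Convert 八千六百一十八 (Chinese numeral) → 8×1000 + 6×100 + 1×10 + 8 = 8618 (decimal)
Difference: |48 - 8618| = 8570
8570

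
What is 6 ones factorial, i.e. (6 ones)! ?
Convert 6 ones (place-value notation) → 6 (decimal)
Compute 6! = 720
720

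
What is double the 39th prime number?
The 39th prime number = 167
Compute 167 × 2 = 334
334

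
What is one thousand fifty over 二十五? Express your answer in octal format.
Convert one thousand fifty (English words) → 1×1000 + 50 = 1050 (decimal)
Convert 二十五 (Chinese numeral) → 2×10 + 5 = 25 (decimal)
Compute 1050 ÷ 25 = 42
Convert 42 (decimal) → 42 = 5×8 + 2 → 0o52 (octal)
0o52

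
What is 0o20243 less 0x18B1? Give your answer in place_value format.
Convert 0o20243 (octal) → 2×4096 + 2×64 + 4×8 + 3 = 8355 (decimal)
Convert 0x18B1 (hexadecimal) → 1×4096 + 8×256 + 11×16 + 1 = 6321 (decimal)
Compute 8355 - 6321 = 2034
Convert 2034 (decimal) → 2034 = 2×1000 + 3×10 + 4 → 2 thousands, 3 tens, 4 ones (place-value notation)
2 thousands, 3 tens, 4 ones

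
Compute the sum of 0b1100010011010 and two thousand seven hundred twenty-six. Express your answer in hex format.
Convert 0b1100010011010 (binary) → 4096 + 2048 + 128 + 16 + 8 + 2 = 6298 (decimal)
Convert two thousand seven hundred twenty-six (English words) → 2×1000 + 7×100 + 26 = 2726 (decimal)
Compute 6298 + 2726 = 9024
Convert 9024 (decimal) → 9024 = 2×4096 + 3×256 + 4×16 → 0x2340 (hexadecimal)
0x2340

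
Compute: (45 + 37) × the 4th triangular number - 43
Convert the 4th triangular number (triangular index) → 4×5/2 = 10 (decimal)
Expression in decimal: (45 + 37) × 10 - 43
Parentheses first: 45 + 37 = 82
Multiply: 82 × 10 = 820
Subtract: 820 - 43 = 777
777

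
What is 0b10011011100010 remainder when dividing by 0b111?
Convert 0b10011011100010 (binary) → 8192 + 1024 + 512 + 128 + 64 + 32 + 2 = 9954 (decimal)
Convert 0b111 (binary) → 4 + 2 + 1 = 7 (decimal)
Compute 9954 mod 7 = 0
0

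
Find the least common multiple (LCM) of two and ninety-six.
Convert two (English words) → 2 (decimal)
Convert ninety-six (English words) → 96 (decimal)
Compute lcm(2, 96) = 96
96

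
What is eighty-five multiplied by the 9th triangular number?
Convert eighty-five (English words) → 85 (decimal)
Convert the 9th triangular number (triangular index) → 9×10/2 = 45 (decimal)
Compute 85 × 45 = 3825
3825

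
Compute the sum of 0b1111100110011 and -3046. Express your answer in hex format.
Convert 0b1111100110011 (binary) → 4096 + 2048 + 1024 + 512 + 256 + 32 + 16 + 2 + 1 = 7987 (decimal)
Compute 7987 + -3046 = 4941
Convert 4941 (decimal) → 4941 = 1×4096 + 3×256 + 4×16 + 13 → 0x134D (hexadecimal)
0x134D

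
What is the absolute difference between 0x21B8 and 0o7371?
Convert 0x21B8 (hexadecimal) → 2×4096 + 1×256 + 11×16 + 8 = 8632 (decimal)
Convert 0o7371 (octal) → 7×512 + 3×64 + 7×8 + 1 = 3833 (decimal)
Compute |8632 - 3833| = 4799
4799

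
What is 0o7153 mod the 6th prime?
Convert 0o7153 (octal) → 7×512 + 1×64 + 5×8 + 3 = 3691 (decimal)
Convert the 6th prime (prime index) → 13 (decimal)
Compute 3691 mod 13 = 12
12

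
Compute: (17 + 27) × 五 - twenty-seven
Convert 五 (Chinese numeral) → 5 (decimal)
Convert twenty-seven (English words) → 27 (decimal)
Expression in decimal: (17 + 27) × 5 - 27
Parentheses first: 17 + 27 = 44
Multiply: 44 × 5 = 220
Subtract: 220 - 27 = 193
193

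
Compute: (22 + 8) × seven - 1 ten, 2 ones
Convert seven (English words) → 7 (decimal)
Convert 1 ten, 2 ones (place-value notation) → 1×10 + 2 = 12 (decimal)
Expression in decimal: (22 + 8) × 7 - 12
Parentheses first: 22 + 8 = 30
Multiply: 30 × 7 = 210
Subtract: 210 - 12 = 198
198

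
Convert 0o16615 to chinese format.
Convert 0o16615 (octal) → 1×4096 + 6×512 + 6×64 + 1×8 + 5 = 7565 (decimal)
Convert 7565 (decimal) → 7565 = 7×1000 + 5×100 + 6×10 + 5 → 七千五百六十五 (Chinese numeral)
七千五百六十五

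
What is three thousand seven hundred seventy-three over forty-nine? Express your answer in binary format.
Convert three thousand seven hundred seventy-three (English words) → 3×1000 + 7×100 + 73 = 3773 (decimal)
Convert forty-nine (English words) → 49 (decimal)
Compute 3773 ÷ 49 = 77
Convert 77 (decimal) → 77 = 64 + 8 + 4 + 1 → 0b1001101 (binary)
0b1001101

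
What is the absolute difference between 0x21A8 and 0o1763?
Convert 0x21A8 (hexadecimal) → 2×4096 + 1×256 + 10×16 + 8 = 8616 (decimal)
Convert 0o1763 (octal) → 1×512 + 7×64 + 6×8 + 3 = 1011 (decimal)
Compute |8616 - 1011| = 7605
7605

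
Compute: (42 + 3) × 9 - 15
Parentheses first: 42 + 3 = 45
Multiply: 45 × 9 = 405
Subtract: 405 - 15 = 390
390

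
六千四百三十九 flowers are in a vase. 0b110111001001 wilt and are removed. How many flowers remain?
Convert 六千四百三十九 (Chinese numeral) → 6×1000 + 4×100 + 3×10 + 9 = 6439 (decimal)
Convert 0b110111001001 (binary) → 2048 + 1024 + 256 + 128 + 64 + 8 + 1 = 3529 (decimal)
Compute 6439 - 3529 = 2910
2910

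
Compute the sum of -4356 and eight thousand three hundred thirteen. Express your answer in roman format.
Convert eight thousand three hundred thirteen (English words) → 8×1000 + 3×100 + 13 = 8313 (decimal)
Compute -4356 + 8313 = 3957
Convert 3957 (decimal) → 3957 = 1000 + 1000 + 1000 + 900 + 50 + 5 + 1 + 1 → MMMCMLVII (Roman numeral)
MMMCMLVII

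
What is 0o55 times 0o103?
Convert 0o55 (octal) → 5×8 + 5 = 45 (decimal)
Convert 0o103 (octal) → 1×64 + 3 = 67 (decimal)
Compute 45 × 67 = 3015
3015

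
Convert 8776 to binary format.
Convert 8776 (decimal) → 8776 = 8192 + 512 + 64 + 8 → 0b10001001001000 (binary)
0b10001001001000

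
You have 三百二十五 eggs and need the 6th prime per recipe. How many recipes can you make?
Convert 三百二十五 (Chinese numeral) → 3×100 + 2×10 + 5 = 325 (decimal)
Convert the 6th prime (prime index) → 13 (decimal)
Compute 325 ÷ 13 = 25
25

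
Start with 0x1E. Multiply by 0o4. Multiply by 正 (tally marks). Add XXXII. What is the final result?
Convert 0x1E (hexadecimal) → 1×16 + 14 = 30 (decimal)
Start: 30
Convert 0o4 (octal) → 4 (decimal)
30 × 4 = 120
Convert 正 (tally marks) → 5 (decimal)
120 × 5 = 600
Convert XXXII (Roman numeral) → 10 + 10 + 10 + 1 + 1 = 32 (decimal)
600 + 32 = 632
632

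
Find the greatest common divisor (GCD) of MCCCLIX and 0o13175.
Convert MCCCLIX (Roman numeral) → 1000 + 100 + 100 + 100 + 50 + 9 = 1359 (decimal)
Convert 0o13175 (octal) → 1×4096 + 3×512 + 1×64 + 7×8 + 5 = 5757 (decimal)
Compute gcd(1359, 5757) = 3
3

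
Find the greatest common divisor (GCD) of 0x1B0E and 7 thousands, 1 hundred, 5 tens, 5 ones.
Convert 0x1B0E (hexadecimal) → 1×4096 + 11×256 + 14 = 6926 (decimal)
Convert 7 thousands, 1 hundred, 5 tens, 5 ones (place-value notation) → 7×1000 + 1×100 + 5×10 + 5 = 7155 (decimal)
Compute gcd(6926, 7155) = 1
1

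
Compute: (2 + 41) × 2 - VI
Convert VI (Roman numeral) → 5 + 1 = 6 (decimal)
Expression in decimal: (2 + 41) × 2 - 6
Parentheses first: 2 + 41 = 43
Multiply: 43 × 2 = 86
Subtract: 86 - 6 = 80
80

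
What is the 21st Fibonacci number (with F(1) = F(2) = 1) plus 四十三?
The 21st Fibonacci number (with F(1) = F(2) = 1) = 10946
Convert 四十三 (Chinese numeral) → 4×10 + 3 = 43 (decimal)
Compute 10946 + 43 = 10989
10989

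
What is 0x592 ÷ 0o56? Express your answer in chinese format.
Convert 0x592 (hexadecimal) → 5×256 + 9×16 + 2 = 1426 (decimal)
Convert 0o56 (octal) → 5×8 + 6 = 46 (decimal)
Compute 1426 ÷ 46 = 31
Convert 31 (decimal) → 31 = 3×10 + 1 → 三十一 (Chinese numeral)
三十一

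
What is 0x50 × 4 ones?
Convert 0x50 (hexadecimal) → 5×16 = 80 (decimal)
Convert 4 ones (place-value notation) → 4 (decimal)
Compute 80 × 4 = 320
320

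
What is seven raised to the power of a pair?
Convert seven (English words) → 7 (decimal)
Convert a pair (colloquial) → 2 (decimal)
Compute 7 ^ 2 = 49
49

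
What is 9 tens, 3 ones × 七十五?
Convert 9 tens, 3 ones (place-value notation) → 9×10 + 3 = 93 (decimal)
Convert 七十五 (Chinese numeral) → 7×10 + 5 = 75 (decimal)
Compute 93 × 75 = 6975
6975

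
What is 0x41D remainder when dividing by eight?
Convert 0x41D (hexadecimal) → 4×256 + 1×16 + 13 = 1053 (decimal)
Convert eight (English words) → 8 (decimal)
Compute 1053 mod 8 = 5
5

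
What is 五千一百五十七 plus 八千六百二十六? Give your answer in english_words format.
Convert 五千一百五十七 (Chinese numeral) → 5×1000 + 1×100 + 5×10 + 7 = 5157 (decimal)
Convert 八千六百二十六 (Chinese numeral) → 8×1000 + 6×100 + 2×10 + 6 = 8626 (decimal)
Compute 5157 + 8626 = 13783
Convert 13783 (decimal) → 13783 = 13×1000 + 7×100 + 83 → thirteen thousand seven hundred eighty-three (English words)
thirteen thousand seven hundred eighty-three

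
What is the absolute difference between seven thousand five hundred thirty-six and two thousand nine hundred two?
Convert seven thousand five hundred thirty-six (English words) → 7×1000 + 5×100 + 36 = 7536 (decimal)
Convert two thousand nine hundred two (English words) → 2×1000 + 9×100 + 2 = 2902 (decimal)
Compute |7536 - 2902| = 4634
4634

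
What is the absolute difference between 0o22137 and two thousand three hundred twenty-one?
Convert 0o22137 (octal) → 2×4096 + 2×512 + 1×64 + 3×8 + 7 = 9311 (decimal)
Convert two thousand three hundred twenty-one (English words) → 2×1000 + 3×100 + 21 = 2321 (decimal)
Compute |9311 - 2321| = 6990
6990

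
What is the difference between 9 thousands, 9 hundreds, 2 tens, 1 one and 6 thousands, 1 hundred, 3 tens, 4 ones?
Convert 9 thousands, 9 hundreds, 2 tens, 1 one (place-value notation) → 9×1000 + 9×100 + 2×10 + 1 = 9921 (decimal)
Convert 6 thousands, 1 hundred, 3 tens, 4 ones (place-value notation) → 6×1000 + 1×100 + 3×10 + 4 = 6134 (decimal)
Difference: |9921 - 6134| = 3787
3787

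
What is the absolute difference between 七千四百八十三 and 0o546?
Convert 七千四百八十三 (Chinese numeral) → 7×1000 + 4×100 + 8×10 + 3 = 7483 (decimal)
Convert 0o546 (octal) → 5×64 + 4×8 + 6 = 358 (decimal)
Compute |7483 - 358| = 7125
7125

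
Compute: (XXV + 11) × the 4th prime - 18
Convert XXV (Roman numeral) → 10 + 10 + 5 = 25 (decimal)
Convert the 4th prime (prime index) → 7 (decimal)
Expression in decimal: (25 + 11) × 7 - 18
Parentheses first: 25 + 11 = 36
Multiply: 36 × 7 = 252
Subtract: 252 - 18 = 234
234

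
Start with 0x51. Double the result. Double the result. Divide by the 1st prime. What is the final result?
Convert 0x51 (hexadecimal) → 5×16 + 1 = 81 (decimal)
Start: 81
81 × 2 = 162
162 × 2 = 324
Convert the 1st prime (prime index) → 2 (decimal)
324 ÷ 2 = 162
162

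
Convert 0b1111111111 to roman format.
Convert 0b1111111111 (binary) → 512 + 256 + 128 + 64 + 32 + 16 + 8 + 4 + 2 + 1 = 1023 (decimal)
Convert 1023 (decimal) → 1023 = 1000 + 10 + 10 + 1 + 1 + 1 → MXXIII (Roman numeral)
MXXIII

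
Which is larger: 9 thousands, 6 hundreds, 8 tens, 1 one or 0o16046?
Convert 9 thousands, 6 hundreds, 8 tens, 1 one (place-value notation) → 9×1000 + 6×100 + 8×10 + 1 = 9681 (decimal)
Convert 0o16046 (octal) → 1×4096 + 6×512 + 4×8 + 6 = 7206 (decimal)
Compare 9681 vs 7206: larger = 9681
9681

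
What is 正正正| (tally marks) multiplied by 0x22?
Convert 正正正| (tally marks) → 5 + 5 + 5 + 1 = 16 (decimal)
Convert 0x22 (hexadecimal) → 2×16 + 2 = 34 (decimal)
Compute 16 × 34 = 544
544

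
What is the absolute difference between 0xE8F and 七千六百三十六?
Convert 0xE8F (hexadecimal) → 14×256 + 8×16 + 15 = 3727 (decimal)
Convert 七千六百三十六 (Chinese numeral) → 7×1000 + 6×100 + 3×10 + 6 = 7636 (decimal)
Compute |3727 - 7636| = 3909
3909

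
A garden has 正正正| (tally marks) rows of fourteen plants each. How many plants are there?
Convert fourteen (English words) → 14 (decimal)
Convert 正正正| (tally marks) → 5 + 5 + 5 + 1 = 16 (decimal)
Compute 14 × 16 = 224
224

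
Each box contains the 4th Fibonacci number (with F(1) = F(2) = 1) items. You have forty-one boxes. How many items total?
Convert the 4th Fibonacci number (with F(1) = F(2) = 1) (Fibonacci index) → 1, 1, 2, 3 → 3 (decimal)
Convert forty-one (English words) → 41 (decimal)
Compute 3 × 41 = 123
123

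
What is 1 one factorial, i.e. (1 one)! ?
Convert 1 one (place-value notation) → 1 (decimal)
Compute 1! = 1
1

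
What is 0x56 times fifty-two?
Convert 0x56 (hexadecimal) → 5×16 + 6 = 86 (decimal)
Convert fifty-two (English words) → 52 (decimal)
Compute 86 × 52 = 4472
4472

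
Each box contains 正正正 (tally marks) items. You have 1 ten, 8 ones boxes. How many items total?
Convert 正正正 (tally marks) → 5 + 5 + 5 = 15 (decimal)
Convert 1 ten, 8 ones (place-value notation) → 1×10 + 8 = 18 (decimal)
Compute 15 × 18 = 270
270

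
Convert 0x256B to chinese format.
Convert 0x256B (hexadecimal) → 2×4096 + 5×256 + 6×16 + 11 = 9579 (decimal)
Convert 9579 (decimal) → 9579 = 9×1000 + 5×100 + 7×10 + 9 → 九千五百七十九 (Chinese numeral)
九千五百七十九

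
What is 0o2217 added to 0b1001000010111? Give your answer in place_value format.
Convert 0o2217 (octal) → 2×512 + 2×64 + 1×8 + 7 = 1167 (decimal)
Convert 0b1001000010111 (binary) → 4096 + 512 + 16 + 4 + 2 + 1 = 4631 (decimal)
Compute 1167 + 4631 = 5798
Convert 5798 (decimal) → 5798 = 5×1000 + 7×100 + 9×10 + 8 → 5 thousands, 7 hundreds, 9 tens, 8 ones (place-value notation)
5 thousands, 7 hundreds, 9 tens, 8 ones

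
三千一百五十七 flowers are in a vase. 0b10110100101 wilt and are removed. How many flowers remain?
Convert 三千一百五十七 (Chinese numeral) → 3×1000 + 1×100 + 5×10 + 7 = 3157 (decimal)
Convert 0b10110100101 (binary) → 1024 + 256 + 128 + 32 + 4 + 1 = 1445 (decimal)
Compute 3157 - 1445 = 1712
1712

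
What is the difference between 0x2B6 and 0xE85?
Convert 0x2B6 (hexadecimal) → 2×256 + 11×16 + 6 = 694 (decimal)
Convert 0xE85 (hexadecimal) → 14×256 + 8×16 + 5 = 3717 (decimal)
Difference: |694 - 3717| = 3023
3023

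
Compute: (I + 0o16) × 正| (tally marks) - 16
Convert I (Roman numeral) → 1 (decimal)
Convert 0o16 (octal) → 1×8 + 6 = 14 (decimal)
Convert 正| (tally marks) → 5 + 1 = 6 (decimal)
Expression in decimal: (1 + 14) × 6 - 16
Parentheses first: 1 + 14 = 15
Multiply: 15 × 6 = 90
Subtract: 90 - 16 = 74
74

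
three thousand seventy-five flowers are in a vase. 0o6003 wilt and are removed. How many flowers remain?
Convert three thousand seventy-five (English words) → 3×1000 + 75 = 3075 (decimal)
Convert 0o6003 (octal) → 6×512 + 3 = 3075 (decimal)
Compute 3075 - 3075 = 0
0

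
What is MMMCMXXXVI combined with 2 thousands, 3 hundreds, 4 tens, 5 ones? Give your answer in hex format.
Convert MMMCMXXXVI (Roman numeral) → 1000 + 1000 + 1000 + 900 + 10 + 10 + 10 + 5 + 1 = 3936 (decimal)
Convert 2 thousands, 3 hundreds, 4 tens, 5 ones (place-value notation) → 2×1000 + 3×100 + 4×10 + 5 = 2345 (decimal)
Compute 3936 + 2345 = 6281
Convert 6281 (decimal) → 6281 = 1×4096 + 8×256 + 8×16 + 9 → 0x1889 (hexadecimal)
0x1889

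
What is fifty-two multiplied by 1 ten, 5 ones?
Convert fifty-two (English words) → 52 (decimal)
Convert 1 ten, 5 ones (place-value notation) → 1×10 + 5 = 15 (decimal)
Compute 52 × 15 = 780
780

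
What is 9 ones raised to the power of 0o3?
Convert 9 ones (place-value notation) → 9 (decimal)
Convert 0o3 (octal) → 3 (decimal)
Compute 9 ^ 3 = 729
729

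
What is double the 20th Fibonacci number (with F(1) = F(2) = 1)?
The 20th Fibonacci number (with F(1) = F(2) = 1) = 6765
Compute 6765 × 2 = 13530
13530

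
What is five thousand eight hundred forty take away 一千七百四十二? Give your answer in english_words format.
Convert five thousand eight hundred forty (English words) → 5×1000 + 8×100 + 40 = 5840 (decimal)
Convert 一千七百四十二 (Chinese numeral) → 1×1000 + 7×100 + 4×10 + 2 = 1742 (decimal)
Compute 5840 - 1742 = 4098
Convert 4098 (decimal) → 4098 = 4×1000 + 98 → four thousand ninety-eight (English words)
four thousand ninety-eight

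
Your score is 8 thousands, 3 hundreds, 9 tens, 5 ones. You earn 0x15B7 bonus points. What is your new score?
Convert 8 thousands, 3 hundreds, 9 tens, 5 ones (place-value notation) → 8×1000 + 3×100 + 9×10 + 5 = 8395 (decimal)
Convert 0x15B7 (hexadecimal) → 1×4096 + 5×256 + 11×16 + 7 = 5559 (decimal)
Compute 8395 + 5559 = 13954
13954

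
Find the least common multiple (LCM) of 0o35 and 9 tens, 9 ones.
Convert 0o35 (octal) → 3×8 + 5 = 29 (decimal)
Convert 9 tens, 9 ones (place-value notation) → 9×10 + 9 = 99 (decimal)
Compute lcm(29, 99) = 2871
2871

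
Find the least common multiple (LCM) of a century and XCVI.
Convert a century (colloquial) → 100 (decimal)
Convert XCVI (Roman numeral) → 90 + 5 + 1 = 96 (decimal)
Compute lcm(100, 96) = 2400
2400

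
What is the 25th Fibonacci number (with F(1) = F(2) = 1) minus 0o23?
The 25th Fibonacci number (with F(1) = F(2) = 1) = 75025
Convert 0o23 (octal) → 2×8 + 3 = 19 (decimal)
Compute 75025 - 19 = 75006
75006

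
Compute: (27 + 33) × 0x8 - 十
Convert 0x8 (hexadecimal) → 8 (decimal)
Convert 十 (Chinese numeral) → 1×10 = 10 (decimal)
Expression in decimal: (27 + 33) × 8 - 10
Parentheses first: 27 + 33 = 60
Multiply: 60 × 8 = 480
Subtract: 480 - 10 = 470
470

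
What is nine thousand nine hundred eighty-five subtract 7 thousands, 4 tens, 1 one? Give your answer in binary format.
Convert nine thousand nine hundred eighty-five (English words) → 9×1000 + 9×100 + 85 = 9985 (decimal)
Convert 7 thousands, 4 tens, 1 one (place-value notation) → 7×1000 + 4×10 + 1 = 7041 (decimal)
Compute 9985 - 7041 = 2944
Convert 2944 (decimal) → 2944 = 2048 + 512 + 256 + 128 → 0b101110000000 (binary)
0b101110000000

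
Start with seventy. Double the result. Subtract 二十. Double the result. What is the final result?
Convert seventy (English words) → 70 (decimal)
Start: 70
70 × 2 = 140
Convert 二十 (Chinese numeral) → 2×10 = 20 (decimal)
140 - 20 = 120
120 × 2 = 240
240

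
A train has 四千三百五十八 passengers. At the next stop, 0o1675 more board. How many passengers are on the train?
Convert 四千三百五十八 (Chinese numeral) → 4×1000 + 3×100 + 5×10 + 8 = 4358 (decimal)
Convert 0o1675 (octal) → 1×512 + 6×64 + 7×8 + 5 = 957 (decimal)
Compute 4358 + 957 = 5315
5315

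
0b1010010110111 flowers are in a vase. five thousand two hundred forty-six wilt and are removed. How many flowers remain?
Convert 0b1010010110111 (binary) → 4096 + 1024 + 128 + 32 + 16 + 4 + 2 + 1 = 5303 (decimal)
Convert five thousand two hundred forty-six (English words) → 5×1000 + 2×100 + 46 = 5246 (decimal)
Compute 5303 - 5246 = 57
57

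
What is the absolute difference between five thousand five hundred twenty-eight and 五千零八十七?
Convert five thousand five hundred twenty-eight (English words) → 5×1000 + 5×100 + 28 = 5528 (decimal)
Convert 五千零八十七 (Chinese numeral) → 5×1000 + 8×10 + 7 = 5087 (decimal)
Compute |5528 - 5087| = 441
441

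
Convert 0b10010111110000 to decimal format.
Convert 0b10010111110000 (binary) → 8192 + 1024 + 256 + 128 + 64 + 32 + 16 = 9712 (decimal)
9712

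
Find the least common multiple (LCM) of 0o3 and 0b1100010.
Convert 0o3 (octal) → 3 (decimal)
Convert 0b1100010 (binary) → 64 + 32 + 2 = 98 (decimal)
Compute lcm(3, 98) = 294
294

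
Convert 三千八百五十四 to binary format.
Convert 三千八百五十四 (Chinese numeral) → 3×1000 + 8×100 + 5×10 + 4 = 3854 (decimal)
Convert 3854 (decimal) → 3854 = 2048 + 1024 + 512 + 256 + 8 + 4 + 2 → 0b111100001110 (binary)
0b111100001110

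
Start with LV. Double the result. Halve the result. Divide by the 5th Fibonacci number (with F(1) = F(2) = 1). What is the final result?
Convert LV (Roman numeral) → 50 + 5 = 55 (decimal)
Start: 55
55 × 2 = 110
110 ÷ 2 = 55
Convert the 5th Fibonacci number (with F(1) = F(2) = 1) (Fibonacci index) → 1, 1, 2, 3, 5 → 5 (decimal)
55 ÷ 5 = 11
11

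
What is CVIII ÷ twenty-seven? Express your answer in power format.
Convert CVIII (Roman numeral) → 100 + 5 + 1 + 1 + 1 = 108 (decimal)
Convert twenty-seven (English words) → 27 (decimal)
Compute 108 ÷ 27 = 4
Convert 4 (decimal) → 2^2 (power)
2^2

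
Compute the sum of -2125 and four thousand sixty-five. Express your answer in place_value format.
Convert four thousand sixty-five (English words) → 4×1000 + 65 = 4065 (decimal)
Compute -2125 + 4065 = 1940
Convert 1940 (decimal) → 1940 = 1×1000 + 9×100 + 4×10 → 1 thousand, 9 hundreds, 4 tens (place-value notation)
1 thousand, 9 hundreds, 4 tens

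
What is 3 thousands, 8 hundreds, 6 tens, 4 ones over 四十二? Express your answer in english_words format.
Convert 3 thousands, 8 hundreds, 6 tens, 4 ones (place-value notation) → 3×1000 + 8×100 + 6×10 + 4 = 3864 (decimal)
Convert 四十二 (Chinese numeral) → 4×10 + 2 = 42 (decimal)
Compute 3864 ÷ 42 = 92
Convert 92 (decimal) → ninety-two (English words)
ninety-two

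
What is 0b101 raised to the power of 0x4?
Convert 0b101 (binary) → 4 + 1 = 5 (decimal)
Convert 0x4 (hexadecimal) → 4 (decimal)
Compute 5 ^ 4 = 625
625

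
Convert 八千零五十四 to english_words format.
Convert 八千零五十四 (Chinese numeral) → 8×1000 + 5×10 + 4 = 8054 (decimal)
Convert 8054 (decimal) → 8054 = 8×1000 + 54 → eight thousand fifty-four (English words)
eight thousand fifty-four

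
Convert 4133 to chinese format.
Convert 4133 (decimal) → 4133 = 4×1000 + 1×100 + 3×10 + 3 → 四千一百三十三 (Chinese numeral)
四千一百三十三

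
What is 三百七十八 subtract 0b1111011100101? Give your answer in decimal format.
Convert 三百七十八 (Chinese numeral) → 3×100 + 7×10 + 8 = 378 (decimal)
Convert 0b1111011100101 (binary) → 4096 + 2048 + 1024 + 512 + 128 + 64 + 32 + 4 + 1 = 7909 (decimal)
Compute 378 - 7909 = -7531
-7531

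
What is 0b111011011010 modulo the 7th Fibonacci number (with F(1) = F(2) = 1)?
Convert 0b111011011010 (binary) → 2048 + 1024 + 512 + 128 + 64 + 16 + 8 + 2 = 3802 (decimal)
Convert the 7th Fibonacci number (with F(1) = F(2) = 1) (Fibonacci index) → 1, 1, 2, 3, 5, 8, 13 → 13 (decimal)
Compute 3802 mod 13 = 6
6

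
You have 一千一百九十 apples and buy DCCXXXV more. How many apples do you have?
Convert 一千一百九十 (Chinese numeral) → 1×1000 + 1×100 + 9×10 = 1190 (decimal)
Convert DCCXXXV (Roman numeral) → 500 + 100 + 100 + 10 + 10 + 10 + 5 = 735 (decimal)
Compute 1190 + 735 = 1925
1925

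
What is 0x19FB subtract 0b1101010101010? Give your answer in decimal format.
Convert 0x19FB (hexadecimal) → 1×4096 + 9×256 + 15×16 + 11 = 6651 (decimal)
Convert 0b1101010101010 (binary) → 4096 + 2048 + 512 + 128 + 32 + 8 + 2 = 6826 (decimal)
Compute 6651 - 6826 = -175
-175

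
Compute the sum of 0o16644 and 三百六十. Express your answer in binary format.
Convert 0o16644 (octal) → 1×4096 + 6×512 + 6×64 + 4×8 + 4 = 7588 (decimal)
Convert 三百六十 (Chinese numeral) → 3×100 + 6×10 = 360 (decimal)
Compute 7588 + 360 = 7948
Convert 7948 (decimal) → 7948 = 4096 + 2048 + 1024 + 512 + 256 + 8 + 4 → 0b1111100001100 (binary)
0b1111100001100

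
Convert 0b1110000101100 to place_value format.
Convert 0b1110000101100 (binary) → 4096 + 2048 + 1024 + 32 + 8 + 4 = 7212 (decimal)
Convert 7212 (decimal) → 7212 = 7×1000 + 2×100 + 1×10 + 2 → 7 thousands, 2 hundreds, 1 ten, 2 ones (place-value notation)
7 thousands, 2 hundreds, 1 ten, 2 ones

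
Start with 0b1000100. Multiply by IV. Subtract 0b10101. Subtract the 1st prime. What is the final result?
Convert 0b1000100 (binary) → 64 + 4 = 68 (decimal)
Start: 68
Convert IV (Roman numeral) → 4 (decimal)
68 × 4 = 272
Convert 0b10101 (binary) → 16 + 4 + 1 = 21 (decimal)
272 - 21 = 251
Convert the 1st prime (prime index) → 2 (decimal)
251 - 2 = 249
249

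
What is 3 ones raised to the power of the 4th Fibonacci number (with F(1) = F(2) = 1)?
Convert 3 ones (place-value notation) → 3 (decimal)
Convert the 4th Fibonacci number (with F(1) = F(2) = 1) (Fibonacci index) → 1, 1, 2, 3 → 3 (decimal)
Compute 3 ^ 3 = 27
27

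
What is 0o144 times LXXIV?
Convert 0o144 (octal) → 1×64 + 4×8 + 4 = 100 (decimal)
Convert LXXIV (Roman numeral) → 50 + 10 + 10 + 4 = 74 (decimal)
Compute 100 × 74 = 7400
7400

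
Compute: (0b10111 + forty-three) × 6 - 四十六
Convert 0b10111 (binary) → 16 + 4 + 2 + 1 = 23 (decimal)
Convert forty-three (English words) → 43 (decimal)
Convert 四十六 (Chinese numeral) → 4×10 + 6 = 46 (decimal)
Expression in decimal: (23 + 43) × 6 - 46
Parentheses first: 23 + 43 = 66
Multiply: 66 × 6 = 396
Subtract: 396 - 46 = 350
350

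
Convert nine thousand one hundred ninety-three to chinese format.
Convert nine thousand one hundred ninety-three (English words) → 9×1000 + 1×100 + 93 = 9193 (decimal)
Convert 9193 (decimal) → 9193 = 9×1000 + 1×100 + 9×10 + 3 → 九千一百九十三 (Chinese numeral)
九千一百九十三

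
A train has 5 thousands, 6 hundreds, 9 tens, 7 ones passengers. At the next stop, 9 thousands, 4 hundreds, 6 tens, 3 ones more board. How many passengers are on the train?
Convert 5 thousands, 6 hundreds, 9 tens, 7 ones (place-value notation) → 5×1000 + 6×100 + 9×10 + 7 = 5697 (decimal)
Convert 9 thousands, 4 hundreds, 6 tens, 3 ones (place-value notation) → 9×1000 + 4×100 + 6×10 + 3 = 9463 (decimal)
Compute 5697 + 9463 = 15160
15160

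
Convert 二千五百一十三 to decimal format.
Convert 二千五百一十三 (Chinese numeral) → 2×1000 + 5×100 + 1×10 + 3 = 2513 (decimal)
2513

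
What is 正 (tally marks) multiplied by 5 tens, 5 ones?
Convert 正 (tally marks) → 5 (decimal)
Convert 5 tens, 5 ones (place-value notation) → 5×10 + 5 = 55 (decimal)
Compute 5 × 55 = 275
275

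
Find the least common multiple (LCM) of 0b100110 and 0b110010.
Convert 0b100110 (binary) → 32 + 4 + 2 = 38 (decimal)
Convert 0b110010 (binary) → 32 + 16 + 2 = 50 (decimal)
Compute lcm(38, 50) = 950
950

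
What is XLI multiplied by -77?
Convert XLI (Roman numeral) → 40 + 1 = 41 (decimal)
Compute 41 × -77 = -3157
-3157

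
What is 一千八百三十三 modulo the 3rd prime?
Convert 一千八百三十三 (Chinese numeral) → 1×1000 + 8×100 + 3×10 + 3 = 1833 (decimal)
Convert the 3rd prime (prime index) → 5 (decimal)
Compute 1833 mod 5 = 3
3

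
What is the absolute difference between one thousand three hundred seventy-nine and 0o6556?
Convert one thousand three hundred seventy-nine (English words) → 1×1000 + 3×100 + 79 = 1379 (decimal)
Convert 0o6556 (octal) → 6×512 + 5×64 + 5×8 + 6 = 3438 (decimal)
Compute |1379 - 3438| = 2059
2059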